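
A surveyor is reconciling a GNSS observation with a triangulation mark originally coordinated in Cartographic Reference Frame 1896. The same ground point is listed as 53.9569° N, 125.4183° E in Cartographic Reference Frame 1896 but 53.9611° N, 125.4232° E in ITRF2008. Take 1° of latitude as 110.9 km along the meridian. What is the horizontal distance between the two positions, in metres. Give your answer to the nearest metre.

Δφ = 53.9611° − 53.9569° = +0.0042°; Δλ = 125.4232° − 125.4183° = +0.0049°.
ΔN = Δφ × 110900 = 465.8 m; ΔE = Δλ × 110900 × cos(53.9569°) = +0.0049 × 110900 × 0.588394 = 319.7 m.
Distance = √(ΔE² + ΔN²) = √(319.7² + 465.8²) = 565.0 m.

565 m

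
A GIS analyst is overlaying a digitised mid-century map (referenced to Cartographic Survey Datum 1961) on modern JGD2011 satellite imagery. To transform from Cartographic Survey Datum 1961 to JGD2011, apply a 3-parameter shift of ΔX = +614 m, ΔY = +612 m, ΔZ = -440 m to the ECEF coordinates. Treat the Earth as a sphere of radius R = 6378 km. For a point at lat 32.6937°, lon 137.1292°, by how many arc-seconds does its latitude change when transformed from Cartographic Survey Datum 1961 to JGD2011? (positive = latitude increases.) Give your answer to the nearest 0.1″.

Δφ = -11.4″

sin φ = 0.540148, cos φ = 0.841570, sin λ = 0.680347, cos λ = -0.732890.
North component: ΔN = −sin φ cos λ·ΔX − sin φ sin λ·ΔY + cos φ·ΔZ = −(0.540148)(-0.732890)(614) − (0.540148)(0.680347)(612) + (0.841570)(-440) = -352.13 m.
1° of latitude spans πR/180 = 111317 m, so Δφ = -352.13 / 111317 × 3600 = -11.388″.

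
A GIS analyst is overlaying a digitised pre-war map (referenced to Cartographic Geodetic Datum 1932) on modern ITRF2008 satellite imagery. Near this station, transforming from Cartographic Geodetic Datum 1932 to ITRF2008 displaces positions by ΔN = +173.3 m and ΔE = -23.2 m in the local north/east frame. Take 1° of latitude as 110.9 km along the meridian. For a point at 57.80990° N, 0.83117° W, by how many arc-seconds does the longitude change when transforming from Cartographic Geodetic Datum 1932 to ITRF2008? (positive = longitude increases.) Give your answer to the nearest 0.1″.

At latitude 57.80990°, cos φ = 0.532730.
1° of longitude at this latitude = 110.9 × cos φ = 59.08 km, so Δλ = -23.2 / 59079.8 = -0.0003927° = -1.414″.

Δλ = -1.4″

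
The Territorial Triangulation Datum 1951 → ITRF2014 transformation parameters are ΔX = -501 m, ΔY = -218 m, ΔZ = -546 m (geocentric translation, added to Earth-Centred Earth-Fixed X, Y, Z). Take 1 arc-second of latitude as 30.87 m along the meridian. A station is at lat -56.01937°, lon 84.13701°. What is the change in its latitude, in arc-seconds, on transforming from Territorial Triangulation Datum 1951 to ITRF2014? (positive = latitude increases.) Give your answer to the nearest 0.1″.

sin φ = -0.829227, cos φ = 0.558913, sin λ = 0.994769, cos λ = 0.102150.
North component: ΔN = −sin φ cos λ·ΔX − sin φ sin λ·ΔY + cos φ·ΔZ = −(-0.829227)(0.102150)(-501) − (-0.829227)(0.994769)(-218) + (0.558913)(-546) = -527.43 m.
1° of latitude spans 3600 × 30.87 = 111132 m, so Δφ = -527.43 / 111132 × 3600 = -17.086″.

Δφ = -17.1″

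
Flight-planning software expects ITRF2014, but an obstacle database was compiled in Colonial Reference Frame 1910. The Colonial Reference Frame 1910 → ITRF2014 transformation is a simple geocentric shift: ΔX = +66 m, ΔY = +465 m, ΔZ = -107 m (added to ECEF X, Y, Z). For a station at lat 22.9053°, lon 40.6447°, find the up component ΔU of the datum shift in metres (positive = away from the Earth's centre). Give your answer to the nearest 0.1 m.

ΔU = 283.5 m

At φ = 22.9053°, λ = 40.6447°: sin φ = 0.389209, cos φ = 0.921149, sin λ = 0.651366, cos λ = 0.758763.
ΔU = cos φ cos λ·ΔX + cos φ sin λ·ΔY + sin φ·ΔZ = (0.921149)(0.758763)(66) + (0.921149)(0.651366)(465) + (0.389209)(-107) = 283.49 m.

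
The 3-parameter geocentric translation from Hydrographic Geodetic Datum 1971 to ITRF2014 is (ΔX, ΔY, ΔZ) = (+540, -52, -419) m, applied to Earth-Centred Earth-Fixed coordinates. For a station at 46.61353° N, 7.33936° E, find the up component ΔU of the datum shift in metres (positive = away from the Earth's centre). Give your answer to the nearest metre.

ΔU = 59 m

At φ = 46.61353°, λ = 7.33936°: sin φ = 0.726737, cos φ = 0.686916, sin λ = 0.127746, cos λ = 0.991807.
ΔU = cos φ cos λ·ΔX + cos φ sin λ·ΔY + sin φ·ΔZ = (0.686916)(0.991807)(540) + (0.686916)(0.127746)(-52) + (0.726737)(-419) = 58.83 m.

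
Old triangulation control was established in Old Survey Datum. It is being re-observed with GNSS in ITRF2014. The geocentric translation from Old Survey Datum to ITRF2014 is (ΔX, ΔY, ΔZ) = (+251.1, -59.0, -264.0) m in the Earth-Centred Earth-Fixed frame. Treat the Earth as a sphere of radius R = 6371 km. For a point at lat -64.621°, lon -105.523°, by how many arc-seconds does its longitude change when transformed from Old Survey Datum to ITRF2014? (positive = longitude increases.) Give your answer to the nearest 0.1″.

Δλ = 19.5″

sin φ = -0.903492, cos φ = 0.428604, sin λ = -0.963523, cos λ = -0.267625.
East component: ΔE = −sin λ·ΔX + cos λ·ΔY = −(-0.963523)(251.1) + (-0.267625)(-59.0) = 257.73 m.
1° of latitude spans πR/180 = 111195 m; at latitude φ, 1° of longitude spans that × cos φ = 47658.6 m, so Δλ = 257.73 / 47658.6 × 3600 = 19.468″.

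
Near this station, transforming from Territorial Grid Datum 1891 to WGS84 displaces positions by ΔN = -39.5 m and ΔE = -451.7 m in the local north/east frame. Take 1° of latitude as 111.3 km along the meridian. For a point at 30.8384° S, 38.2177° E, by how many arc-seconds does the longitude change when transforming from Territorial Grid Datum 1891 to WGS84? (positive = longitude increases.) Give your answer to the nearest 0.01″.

Δλ = -17.02″

At latitude -30.8384°, cos φ = 0.858617.
1° of longitude at this latitude = 111.3 × cos φ = 95.56 km, so Δλ = -451.7 / 95564.0 = -0.0047267° = -17.016″.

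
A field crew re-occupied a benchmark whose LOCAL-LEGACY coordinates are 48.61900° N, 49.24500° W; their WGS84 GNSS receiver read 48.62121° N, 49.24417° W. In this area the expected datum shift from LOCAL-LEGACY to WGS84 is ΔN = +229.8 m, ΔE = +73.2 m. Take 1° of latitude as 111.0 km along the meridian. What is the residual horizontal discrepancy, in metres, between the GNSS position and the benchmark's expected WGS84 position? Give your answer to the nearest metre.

20 m

Observed coordinate differences: Δφ = +0.00221°, Δλ = +0.00083°.
Converting to metres (1° lat = 111000 m, cos φ = 0.661063): observed ΔN = 245.3 m, observed ΔE = 60.9 m.
Subtracting the expected shift leaves a residual of 245.3 − (229.8) = 15.5 m north and 60.9 − (73.2) = -12.3 m east.
Residual distance = √(15.5² + (-12.3)²) = 19.8 m.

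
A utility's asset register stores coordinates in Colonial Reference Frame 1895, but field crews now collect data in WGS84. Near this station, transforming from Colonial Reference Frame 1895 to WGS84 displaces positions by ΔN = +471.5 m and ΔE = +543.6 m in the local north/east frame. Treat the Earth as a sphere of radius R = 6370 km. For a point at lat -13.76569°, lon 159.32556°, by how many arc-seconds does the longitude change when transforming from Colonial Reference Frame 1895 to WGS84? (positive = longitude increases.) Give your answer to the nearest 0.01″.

At latitude -13.76569°, cos φ = 0.971277.
One radian of longitude at latitude φ spans R cos φ, so Δλ = ΔE / (R cos φ) = 543.6 / (6370000 × 0.971277) = 8.7861e-05 rad = 18.123″.

Δλ = 18.12″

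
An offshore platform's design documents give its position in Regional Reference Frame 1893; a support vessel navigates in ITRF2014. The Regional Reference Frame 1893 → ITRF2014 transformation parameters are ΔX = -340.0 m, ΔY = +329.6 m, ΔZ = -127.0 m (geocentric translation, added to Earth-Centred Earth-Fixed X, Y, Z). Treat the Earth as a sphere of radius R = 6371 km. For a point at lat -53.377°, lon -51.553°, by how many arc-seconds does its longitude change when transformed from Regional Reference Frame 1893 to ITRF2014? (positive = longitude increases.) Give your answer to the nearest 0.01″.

sin φ = -0.802578, cos φ = 0.596547, sin λ = -0.783184, cos λ = 0.621790.
East component: ΔE = −sin λ·ΔX + cos λ·ΔY = −(-0.783184)(-340.0) + (0.621790)(329.6) = -61.34 m.
1° of latitude spans πR/180 = 111195 m; at latitude φ, 1° of longitude spans that × cos φ = 66333.0 m, so Δλ = -61.34 / 66333.0 × 3600 = -3.329″.

Δλ = -3.33″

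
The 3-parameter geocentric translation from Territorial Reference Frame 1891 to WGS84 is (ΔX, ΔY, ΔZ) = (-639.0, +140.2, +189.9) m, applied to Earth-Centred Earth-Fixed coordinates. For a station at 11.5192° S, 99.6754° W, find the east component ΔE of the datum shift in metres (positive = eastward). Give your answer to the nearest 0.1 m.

ΔE = -653.5 m

The local east axis at (φ, λ) is (−sin λ, cos λ, 0), so ΔE = −sin(-99.6754°)·(-639.0) + cos(-99.6754°)·140.2 = -653.47 m.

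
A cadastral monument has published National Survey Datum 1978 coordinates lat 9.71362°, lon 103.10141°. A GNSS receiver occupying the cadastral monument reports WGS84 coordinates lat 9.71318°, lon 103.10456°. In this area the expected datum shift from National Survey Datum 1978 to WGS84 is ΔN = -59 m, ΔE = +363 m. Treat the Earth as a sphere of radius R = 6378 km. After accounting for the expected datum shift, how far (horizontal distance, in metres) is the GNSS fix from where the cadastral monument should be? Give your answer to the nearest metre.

20 m

Observed coordinate differences: Δφ = -0.00044°, Δλ = +0.00315°.
Converting to metres (1° lat = 111317 m, cos φ = 0.985663): observed ΔN = -49.0 m, observed ΔE = 345.6 m.
Subtracting the expected shift leaves a residual of -49.0 − (-59) = 10.0 m north and 345.6 − (363) = -17.4 m east.
Residual distance = √(10.0² + (-17.4)²) = 20.1 m.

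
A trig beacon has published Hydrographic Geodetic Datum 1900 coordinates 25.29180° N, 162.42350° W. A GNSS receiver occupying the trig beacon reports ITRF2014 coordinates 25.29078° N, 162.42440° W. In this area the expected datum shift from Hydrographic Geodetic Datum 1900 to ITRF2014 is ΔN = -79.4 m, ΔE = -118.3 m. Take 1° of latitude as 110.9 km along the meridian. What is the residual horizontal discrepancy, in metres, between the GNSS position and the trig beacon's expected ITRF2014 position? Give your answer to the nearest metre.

Observed coordinate differences: Δφ = -0.00102°, Δλ = -0.00090°.
Converting to metres (1° lat = 110900 m, cos φ = 0.904144): observed ΔN = -113.1 m, observed ΔE = -90.2 m.
Subtracting the expected shift leaves a residual of -113.1 − (-79.4) = -33.7 m north and -90.2 − (-118.3) = 28.1 m east.
Residual distance = √((-33.7)² + 28.1²) = 43.9 m.

44 m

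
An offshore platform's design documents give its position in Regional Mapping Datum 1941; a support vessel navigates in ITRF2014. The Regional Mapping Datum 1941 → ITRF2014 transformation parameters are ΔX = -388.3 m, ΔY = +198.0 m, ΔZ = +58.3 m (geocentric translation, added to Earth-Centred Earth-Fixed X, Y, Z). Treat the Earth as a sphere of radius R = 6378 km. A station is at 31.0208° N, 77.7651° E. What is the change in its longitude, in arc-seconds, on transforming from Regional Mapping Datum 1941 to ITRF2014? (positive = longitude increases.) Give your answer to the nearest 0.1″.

Δλ = 15.9″

sin φ = 0.515349, cos φ = 0.856980, sin λ = 0.977287, cos λ = 0.211920.
East component: ΔE = −sin λ·ΔX + cos λ·ΔY = −(0.977287)(-388.3) + (0.211920)(198.0) = 421.44 m.
1° of latitude spans πR/180 = 111317 m; at latitude φ, 1° of longitude spans that × cos φ = 95396.6 m, so Δλ = 421.44 / 95396.6 × 3600 = 15.904″.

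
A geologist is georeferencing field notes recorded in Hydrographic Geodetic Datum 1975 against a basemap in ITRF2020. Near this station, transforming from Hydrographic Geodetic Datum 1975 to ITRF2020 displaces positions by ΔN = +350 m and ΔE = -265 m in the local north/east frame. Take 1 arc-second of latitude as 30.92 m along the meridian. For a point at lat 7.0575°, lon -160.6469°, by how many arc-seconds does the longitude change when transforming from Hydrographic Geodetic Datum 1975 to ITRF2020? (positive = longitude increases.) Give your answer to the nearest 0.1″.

At latitude 7.0575°, cos φ = 0.992423.
1″ of longitude at this latitude = 30.92 × cos φ = 30.6857 m, so Δλ = -265.0 / 30.6857 = -8.636″.

Δλ = -8.6″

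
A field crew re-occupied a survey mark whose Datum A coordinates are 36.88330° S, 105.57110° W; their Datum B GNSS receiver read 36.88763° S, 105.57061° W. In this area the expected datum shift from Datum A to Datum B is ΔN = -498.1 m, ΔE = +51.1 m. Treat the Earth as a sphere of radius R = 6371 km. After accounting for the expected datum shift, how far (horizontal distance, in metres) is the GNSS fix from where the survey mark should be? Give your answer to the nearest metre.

18 m

Observed coordinate differences: Δφ = -0.00433°, Δλ = +0.00049°.
Converting to metres (1° lat = 111195 m, cos φ = 0.799860): observed ΔN = -481.5 m, observed ΔE = 43.6 m.
Subtracting the expected shift leaves a residual of -481.5 − (-498.1) = 16.6 m north and 43.6 − (51.1) = -7.5 m east.
Residual distance = √(16.6² + (-7.5)²) = 18.2 m.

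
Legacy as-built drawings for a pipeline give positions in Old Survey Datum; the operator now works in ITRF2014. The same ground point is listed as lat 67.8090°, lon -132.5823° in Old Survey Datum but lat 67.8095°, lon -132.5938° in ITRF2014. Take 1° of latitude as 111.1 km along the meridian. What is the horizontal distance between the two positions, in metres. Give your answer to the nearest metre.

486 m

Δφ = 67.8095° − 67.8090° = +0.0005°; Δλ = -132.5938° − -132.5823° = -0.0115°.
ΔN = Δφ × 111100 = 55.6 m; ΔE = Δλ × 111100 × cos(67.8090°) = -0.0115 × 111100 × 0.377695 = -482.6 m.
Distance = √(ΔE² + ΔN²) = √((-482.6)² + 55.6²) = 485.7 m.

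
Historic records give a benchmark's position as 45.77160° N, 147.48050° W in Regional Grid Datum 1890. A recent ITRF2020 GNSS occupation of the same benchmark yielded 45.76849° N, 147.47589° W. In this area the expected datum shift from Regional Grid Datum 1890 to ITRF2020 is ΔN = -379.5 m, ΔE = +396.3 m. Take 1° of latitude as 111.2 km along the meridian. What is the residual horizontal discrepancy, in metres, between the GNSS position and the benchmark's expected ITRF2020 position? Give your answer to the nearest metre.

Observed coordinate differences: Δφ = -0.00311°, Δλ = +0.00461°.
Converting to metres (1° lat = 111200 m, cos φ = 0.697520): observed ΔN = -345.8 m, observed ΔE = 357.6 m.
Subtracting the expected shift leaves a residual of -345.8 − (-379.5) = 33.7 m north and 357.6 − (396.3) = -38.7 m east.
Residual distance = √(33.7² + (-38.7)²) = 51.3 m.

51 m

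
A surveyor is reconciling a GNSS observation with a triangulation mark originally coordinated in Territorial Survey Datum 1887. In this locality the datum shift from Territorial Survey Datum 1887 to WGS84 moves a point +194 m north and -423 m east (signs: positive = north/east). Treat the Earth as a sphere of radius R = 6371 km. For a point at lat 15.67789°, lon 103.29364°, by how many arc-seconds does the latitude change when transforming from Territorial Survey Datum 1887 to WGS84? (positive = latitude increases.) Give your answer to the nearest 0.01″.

On a sphere of radius R, 1 rad of latitude = R, so Δφ = ΔN / R = 194.0 / 6371000 = 3.0450e-05 rad = 6.281″.

Δφ = 6.28″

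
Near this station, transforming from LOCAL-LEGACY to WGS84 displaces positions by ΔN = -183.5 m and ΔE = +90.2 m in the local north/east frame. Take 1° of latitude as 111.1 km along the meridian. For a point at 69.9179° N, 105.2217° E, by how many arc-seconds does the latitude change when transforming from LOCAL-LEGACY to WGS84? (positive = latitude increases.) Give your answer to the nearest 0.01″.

Δφ = -5.95″

1° of latitude = 111.1 km, so Δφ = -183.5 / 111100 = -0.0016517° = -5.946″.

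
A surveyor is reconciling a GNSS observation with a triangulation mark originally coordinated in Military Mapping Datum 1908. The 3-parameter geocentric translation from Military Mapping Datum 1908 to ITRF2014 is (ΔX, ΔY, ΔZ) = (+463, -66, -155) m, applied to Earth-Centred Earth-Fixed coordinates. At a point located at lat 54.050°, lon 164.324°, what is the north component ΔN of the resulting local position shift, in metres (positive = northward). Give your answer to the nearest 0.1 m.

ΔN = 284.3 m

The local north axis is (−sin φ cos λ, −sin φ sin λ, cos φ), giving ΔN = 360.871 + 14.436 − 90.997 = 284.31 m.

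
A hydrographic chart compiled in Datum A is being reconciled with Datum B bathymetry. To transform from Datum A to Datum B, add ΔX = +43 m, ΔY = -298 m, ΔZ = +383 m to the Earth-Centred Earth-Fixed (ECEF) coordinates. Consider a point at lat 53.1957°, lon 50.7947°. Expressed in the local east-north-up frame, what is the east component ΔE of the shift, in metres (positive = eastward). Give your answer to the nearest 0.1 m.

ΔE = -221.7 m

The local east axis at (φ, λ) is (−sin λ, cos λ, 0), so ΔE = −sin(50.7947°)·43 + cos(50.7947°)·(-298) = -221.69 m.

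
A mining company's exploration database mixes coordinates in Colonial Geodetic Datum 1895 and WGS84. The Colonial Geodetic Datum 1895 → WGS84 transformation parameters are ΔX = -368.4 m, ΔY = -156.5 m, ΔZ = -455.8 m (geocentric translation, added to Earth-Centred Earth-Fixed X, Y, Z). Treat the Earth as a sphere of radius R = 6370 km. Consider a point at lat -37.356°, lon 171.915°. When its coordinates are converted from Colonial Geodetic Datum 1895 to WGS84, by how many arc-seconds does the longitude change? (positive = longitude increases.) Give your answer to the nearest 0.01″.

sin φ = -0.606766, cos φ = 0.794881, sin λ = 0.140642, cos λ = -0.990061.
East component: ΔE = −sin λ·ΔX + cos λ·ΔY = −(0.140642)(-368.4) + (-0.990061)(-156.5) = 206.76 m.
1° of latitude spans πR/180 = 111177 m; at latitude φ, 1° of longitude spans that × cos φ = 88372.8 m, so Δλ = 206.76 / 88372.8 × 3600 = 8.423″.

Δλ = 8.42″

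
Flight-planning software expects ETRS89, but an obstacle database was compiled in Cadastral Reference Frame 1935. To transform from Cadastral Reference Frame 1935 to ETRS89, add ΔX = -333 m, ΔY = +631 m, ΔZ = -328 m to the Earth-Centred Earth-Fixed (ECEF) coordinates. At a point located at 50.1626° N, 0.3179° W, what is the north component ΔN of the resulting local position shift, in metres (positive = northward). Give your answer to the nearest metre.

ΔN = 48 m

At φ = 50.1626°, λ = -0.3179°: sin φ = 0.767866, cos φ = 0.640611, sin λ = -0.005548, cos λ = 0.999985.
ΔN = −sin φ cos λ·ΔX − sin φ sin λ·ΔY + cos φ·ΔZ = −(0.767866)(0.999985)(-333) − (0.767866)(-0.005548)(631) + (0.640611)(-328) = 48.26 m.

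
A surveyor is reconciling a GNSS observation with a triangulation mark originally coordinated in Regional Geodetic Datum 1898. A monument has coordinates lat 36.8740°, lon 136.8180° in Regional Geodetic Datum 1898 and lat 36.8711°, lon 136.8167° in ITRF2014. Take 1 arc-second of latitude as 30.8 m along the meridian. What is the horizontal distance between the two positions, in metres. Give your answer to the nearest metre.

342 m

Δφ = 36.8711° − 36.8740° = -0.0029°; Δλ = 136.8167° − 136.8180° = -0.0013°.
1° of latitude = 3600 × 30.80 = 110880 m.
ΔN = Δφ × 110880 = -321.6 m; ΔE = Δλ × 110880 × cos(36.8740°) = -0.0013 × 110880 × 0.799957 = -115.3 m.
Distance = √(ΔE² + ΔN²) = √((-115.3)² + (-321.6)²) = 341.6 m.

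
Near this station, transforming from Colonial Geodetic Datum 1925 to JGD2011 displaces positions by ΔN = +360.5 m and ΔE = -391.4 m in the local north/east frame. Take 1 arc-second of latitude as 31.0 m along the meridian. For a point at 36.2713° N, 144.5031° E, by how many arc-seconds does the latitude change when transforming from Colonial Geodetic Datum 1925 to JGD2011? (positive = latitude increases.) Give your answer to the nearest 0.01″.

1″ of latitude = 31.00 m, so Δφ = 360.5 / 31.00 = 11.629″.

Δφ = 11.63″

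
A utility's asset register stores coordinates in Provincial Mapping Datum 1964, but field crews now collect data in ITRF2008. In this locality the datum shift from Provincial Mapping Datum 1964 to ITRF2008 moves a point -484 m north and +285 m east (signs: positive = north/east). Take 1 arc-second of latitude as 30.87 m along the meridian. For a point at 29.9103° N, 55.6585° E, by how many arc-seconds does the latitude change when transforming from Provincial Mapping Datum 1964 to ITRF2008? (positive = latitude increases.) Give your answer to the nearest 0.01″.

Δφ = -15.68″

1″ of latitude = 30.87 m, so Δφ = -484.0 / 30.87 = -15.679″.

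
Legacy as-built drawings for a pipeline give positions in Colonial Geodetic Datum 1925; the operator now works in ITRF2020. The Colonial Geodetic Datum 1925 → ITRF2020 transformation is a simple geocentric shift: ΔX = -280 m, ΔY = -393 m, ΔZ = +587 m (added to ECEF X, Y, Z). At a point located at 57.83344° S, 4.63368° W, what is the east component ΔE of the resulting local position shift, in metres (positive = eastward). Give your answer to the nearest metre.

At φ = -57.83344°, λ = -4.63368°: sin φ = -0.846504, cos φ = 0.532382, sin λ = -0.080785, cos λ = 0.996732.
ΔE = −sin λ·ΔX + cos λ·ΔY = −(-0.080785)·(-280) + (0.996732)·(-393) = -414.34 m.

ΔE = -414 m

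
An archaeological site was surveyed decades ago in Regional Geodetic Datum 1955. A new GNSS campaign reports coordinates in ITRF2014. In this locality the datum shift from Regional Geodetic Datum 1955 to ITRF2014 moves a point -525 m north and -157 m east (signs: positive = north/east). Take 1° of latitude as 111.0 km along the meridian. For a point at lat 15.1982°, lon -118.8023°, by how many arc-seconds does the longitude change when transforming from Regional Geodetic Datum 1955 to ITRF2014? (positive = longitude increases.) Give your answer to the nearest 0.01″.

At latitude 15.1982°, cos φ = 0.965025.
1° of longitude at this latitude = 111.0 × cos φ = 107.12 km, so Δλ = -157.0 / 107117.7 = -0.0014657° = -5.276″.

Δλ = -5.28″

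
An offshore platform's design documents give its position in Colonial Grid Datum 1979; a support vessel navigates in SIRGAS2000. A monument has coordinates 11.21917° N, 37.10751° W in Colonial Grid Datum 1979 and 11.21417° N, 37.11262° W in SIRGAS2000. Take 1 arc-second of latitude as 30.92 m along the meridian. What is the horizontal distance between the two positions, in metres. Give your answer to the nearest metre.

Δφ = 11.21417° − 11.21917° = -0.00500°; Δλ = -37.11262° − -37.10751° = -0.00511°.
1° of latitude = 3600 × 30.92 = 111312 m.
ΔN = Δφ × 111312 = -556.6 m; ΔE = Δλ × 111312 × cos(11.21917°) = -0.00511 × 111312 × 0.980890 = -557.9 m.
Distance = √(ΔE² + ΔN²) = √((-557.9)² + (-556.6)²) = 788.1 m.

788 m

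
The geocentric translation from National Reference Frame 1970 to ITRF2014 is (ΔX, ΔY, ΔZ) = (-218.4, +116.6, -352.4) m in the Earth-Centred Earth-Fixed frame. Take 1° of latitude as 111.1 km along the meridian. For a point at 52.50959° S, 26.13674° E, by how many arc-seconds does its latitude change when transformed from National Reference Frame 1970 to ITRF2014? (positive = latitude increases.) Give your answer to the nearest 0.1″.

sin φ = -0.793455, cos φ = 0.608629, sin λ = 0.440515, cos λ = 0.897745.
North component: ΔN = −sin φ cos λ·ΔX − sin φ sin λ·ΔY + cos φ·ΔZ = −(-0.793455)(0.897745)(-218.4) − (-0.793455)(0.440515)(116.6) + (0.608629)(-352.4) = -329.30 m.
1° of latitude spans 111100 m, so Δφ = -329.30 / 111100 × 3600 = -10.670″.

Δφ = -10.7″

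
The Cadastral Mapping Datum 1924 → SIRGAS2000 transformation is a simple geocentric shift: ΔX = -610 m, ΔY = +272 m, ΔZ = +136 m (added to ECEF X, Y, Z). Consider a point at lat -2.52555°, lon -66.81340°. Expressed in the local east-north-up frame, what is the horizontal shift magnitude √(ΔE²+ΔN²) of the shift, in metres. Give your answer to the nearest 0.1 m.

At φ = -2.52555°, λ = -66.81340°: sin φ = -0.044065, cos φ = 0.999029, sin λ = -0.919227, cos λ = 0.393727.
ΔE = −sin λ·ΔX + cos λ·ΔY = −(-0.919227)·(-610) + (0.393727)·(272) = -453.64 m.
ΔN = −sin φ cos λ·ΔX − sin φ sin λ·ΔY + cos φ·ΔZ = −(-0.044065)(0.393727)(-610) − (-0.044065)(-0.919227)(272) + (0.999029)(136) = 114.27 m.
Horizontal magnitude = √(ΔE² + ΔN²) = √((-453.64)² + 114.27²) = 467.81 m.

467.8 m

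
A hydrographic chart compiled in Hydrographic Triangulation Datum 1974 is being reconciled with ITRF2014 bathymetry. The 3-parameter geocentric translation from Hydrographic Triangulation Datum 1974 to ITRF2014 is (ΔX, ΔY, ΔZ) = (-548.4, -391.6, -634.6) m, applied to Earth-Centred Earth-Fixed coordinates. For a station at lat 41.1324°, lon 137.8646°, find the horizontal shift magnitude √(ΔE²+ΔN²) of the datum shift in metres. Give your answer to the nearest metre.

At φ = 41.1324°, λ = 137.8646°: sin φ = 0.657801, cos φ = 0.753192, sin λ = 0.670885, cos λ = -0.741561.
ΔE = −sin λ·ΔX + cos λ·ΔY = −(0.670885)·(-548.4) + (-0.741561)·(-391.6) = 658.31 m.
ΔN = −sin φ cos λ·ΔX − sin φ sin λ·ΔY + cos φ·ΔZ = −(0.657801)(-0.741561)(-548.4) − (0.657801)(0.670885)(-391.6) + (0.753192)(-634.6) = -572.67 m.
Horizontal magnitude = √(ΔE² + ΔN²) = √(658.31² + (-572.67)²) = 872.54 m.

873 m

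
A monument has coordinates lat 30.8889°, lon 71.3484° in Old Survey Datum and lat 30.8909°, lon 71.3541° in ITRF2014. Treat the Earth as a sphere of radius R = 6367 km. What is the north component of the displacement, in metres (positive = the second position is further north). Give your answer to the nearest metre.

Δφ = 30.8909° − 30.8889° = +0.0020°; Δλ = 71.3541° − 71.3484° = +0.0057°.
1° along a meridian = πR/180 = 111125 m.
ΔN = Δφ × 111125 = 222.3 m; ΔE = Δλ × 111125 × cos(30.8889°) = +0.0057 × 111125 × 0.858164 = 543.6 m.

ΔN = 222 m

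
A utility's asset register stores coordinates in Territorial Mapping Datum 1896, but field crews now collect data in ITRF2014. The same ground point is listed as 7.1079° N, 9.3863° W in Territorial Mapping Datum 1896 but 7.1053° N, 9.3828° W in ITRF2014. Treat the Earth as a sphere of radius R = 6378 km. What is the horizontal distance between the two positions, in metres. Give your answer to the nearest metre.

483 m

Δφ = 7.1053° − 7.1079° = -0.0026°; Δλ = -9.3828° − -9.3863° = +0.0035°.
1° along a meridian = πR/180 = 111317 m.
ΔN = Δφ × 111317 = -289.4 m; ΔE = Δλ × 111317 × cos(7.1079°) = +0.0035 × 111317 × 0.992315 = 386.6 m.
Distance = √(ΔE² + ΔN²) = √(386.6² + (-289.4)²) = 482.9 m.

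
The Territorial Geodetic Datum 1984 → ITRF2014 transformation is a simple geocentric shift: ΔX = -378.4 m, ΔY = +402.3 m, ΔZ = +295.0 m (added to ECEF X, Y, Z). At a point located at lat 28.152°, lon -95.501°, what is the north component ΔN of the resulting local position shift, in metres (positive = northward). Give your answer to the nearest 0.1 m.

The local north axis is (−sin φ cos λ, −sin φ sin λ, cos φ), giving ΔN = -17.115 + 188.936 + 260.101 = 431.92 m.

ΔN = 431.9 m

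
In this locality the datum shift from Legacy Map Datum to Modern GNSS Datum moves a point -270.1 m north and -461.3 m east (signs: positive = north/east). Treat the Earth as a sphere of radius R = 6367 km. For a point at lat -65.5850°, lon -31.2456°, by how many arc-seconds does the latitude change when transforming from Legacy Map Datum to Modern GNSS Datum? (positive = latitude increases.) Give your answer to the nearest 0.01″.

Δφ = -8.75″

On a sphere of radius R, 1 rad of latitude = R, so Δφ = ΔN / R = -270.1 / 6367000 = -4.2422e-05 rad = -8.750″.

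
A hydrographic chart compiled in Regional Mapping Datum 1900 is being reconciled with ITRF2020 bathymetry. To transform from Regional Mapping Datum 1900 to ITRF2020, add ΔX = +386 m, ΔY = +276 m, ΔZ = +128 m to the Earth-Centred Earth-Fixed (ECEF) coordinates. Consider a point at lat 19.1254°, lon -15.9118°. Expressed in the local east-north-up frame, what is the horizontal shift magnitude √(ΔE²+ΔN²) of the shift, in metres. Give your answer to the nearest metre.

372 m

The local east axis at (φ, λ) is (−sin λ, cos λ, 0), so ΔE = −sin(-15.9118°)·386 + cos(-15.9118°)·276 = 371.25 m.
The local north axis is (−sin φ cos λ, −sin φ sin λ, cos φ), giving ΔN = -121.622 + 24.791 + 120.935 = 24.10 m.
Horizontal magnitude = √(ΔE² + ΔN²) = √(371.25² + 24.10²) = 372.03 m.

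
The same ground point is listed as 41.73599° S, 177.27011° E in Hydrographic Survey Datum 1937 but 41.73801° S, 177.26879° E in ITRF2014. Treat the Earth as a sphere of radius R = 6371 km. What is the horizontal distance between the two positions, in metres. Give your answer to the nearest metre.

Δφ = -41.73801° − -41.73599° = -0.00202°; Δλ = 177.26879° − 177.27011° = -0.00132°.
1° along a meridian = πR/180 = 111195 m.
ΔN = Δφ × 111195 = -224.6 m; ΔE = Δλ × 111195 × cos(-41.73599°) = -0.00132 × 111195 × 0.746220 = -109.5 m.
Distance = √(ΔE² + ΔN²) = √((-109.5)² + (-224.6)²) = 249.9 m.

250 m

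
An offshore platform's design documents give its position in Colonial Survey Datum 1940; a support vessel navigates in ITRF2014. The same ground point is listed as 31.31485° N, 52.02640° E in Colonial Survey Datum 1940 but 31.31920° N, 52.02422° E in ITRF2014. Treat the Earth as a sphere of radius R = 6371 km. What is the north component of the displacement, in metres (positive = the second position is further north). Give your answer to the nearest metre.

Δφ = 31.31920° − 31.31485° = +0.00435°; Δλ = 52.02422° − 52.02640° = -0.00218°.
1° along a meridian = πR/180 = 111195 m.
ΔN = Δφ × 111195 = 483.7 m; ΔE = Δλ × 111195 × cos(31.31485°) = -0.00218 × 111195 × 0.854324 = -207.1 m.

ΔN = 484 m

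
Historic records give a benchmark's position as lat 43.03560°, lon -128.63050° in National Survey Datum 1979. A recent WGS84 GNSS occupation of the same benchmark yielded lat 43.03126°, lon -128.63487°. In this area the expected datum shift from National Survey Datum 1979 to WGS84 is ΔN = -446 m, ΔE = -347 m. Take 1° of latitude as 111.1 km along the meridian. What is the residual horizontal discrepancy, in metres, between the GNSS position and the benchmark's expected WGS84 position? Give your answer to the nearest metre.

Observed coordinate differences: Δφ = -0.00434°, Δλ = -0.00437°.
Converting to metres (1° lat = 111100 m, cos φ = 0.730930): observed ΔN = -482.2 m, observed ΔE = -354.9 m.
Subtracting the expected shift leaves a residual of -482.2 − (-446) = -36.2 m north and -354.9 − (-347) = -7.9 m east.
Residual distance = √((-36.2)² + (-7.9)²) = 37.0 m.

37 m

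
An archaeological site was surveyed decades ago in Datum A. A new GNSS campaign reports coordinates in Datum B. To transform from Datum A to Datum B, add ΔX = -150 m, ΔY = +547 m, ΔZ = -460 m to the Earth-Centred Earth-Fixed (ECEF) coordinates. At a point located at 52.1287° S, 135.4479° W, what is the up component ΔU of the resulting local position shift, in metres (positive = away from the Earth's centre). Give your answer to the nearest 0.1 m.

The local up (radial) axis is (cos φ cos λ, cos φ sin λ, sin φ), giving ΔU = 65.620 − 235.581 + 363.120 = 193.16 m.

ΔU = 193.2 m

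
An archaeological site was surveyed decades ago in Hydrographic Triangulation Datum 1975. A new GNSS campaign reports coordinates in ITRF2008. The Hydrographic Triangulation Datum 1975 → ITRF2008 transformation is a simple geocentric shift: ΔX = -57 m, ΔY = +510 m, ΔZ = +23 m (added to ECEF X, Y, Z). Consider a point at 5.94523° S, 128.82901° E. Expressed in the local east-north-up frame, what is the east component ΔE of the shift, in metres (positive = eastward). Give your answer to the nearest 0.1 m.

At φ = -5.94523°, λ = 128.82901°: sin φ = -0.103578, cos φ = 0.994621, sin λ = 0.779021, cos λ = -0.626998.
ΔE = −sin λ·ΔX + cos λ·ΔY = −(0.779021)·(-57) + (-0.626998)·(510) = -275.36 m.

ΔE = -275.4 m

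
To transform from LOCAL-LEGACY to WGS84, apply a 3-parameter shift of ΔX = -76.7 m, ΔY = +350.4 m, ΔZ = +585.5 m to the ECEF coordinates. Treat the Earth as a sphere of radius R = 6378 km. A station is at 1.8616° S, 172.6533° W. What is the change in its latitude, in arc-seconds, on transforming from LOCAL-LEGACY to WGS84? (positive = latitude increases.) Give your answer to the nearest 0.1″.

sin φ = -0.032485, cos φ = 0.999472, sin λ = -0.127873, cos λ = -0.991791.
North component: ΔN = −sin φ cos λ·ΔX − sin φ sin λ·ΔY + cos φ·ΔZ = −(-0.032485)(-0.991791)(-76.7) − (-0.032485)(-0.127873)(350.4) + (0.999472)(585.5) = 586.21 m.
1° of latitude spans πR/180 = 111317 m, so Δφ = 586.21 / 111317 × 3600 = 18.958″.

Δφ = 19.0″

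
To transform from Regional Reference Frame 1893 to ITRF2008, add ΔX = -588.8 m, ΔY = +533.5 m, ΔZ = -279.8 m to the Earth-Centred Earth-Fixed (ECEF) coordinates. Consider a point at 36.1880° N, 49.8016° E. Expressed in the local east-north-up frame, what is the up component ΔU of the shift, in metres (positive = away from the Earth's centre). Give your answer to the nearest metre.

ΔU = -143 m

The local up (radial) axis is (cos φ cos λ, cos φ sin λ, sin φ), giving ΔU = -306.718 + 328.883 − 165.204 = -143.04 m.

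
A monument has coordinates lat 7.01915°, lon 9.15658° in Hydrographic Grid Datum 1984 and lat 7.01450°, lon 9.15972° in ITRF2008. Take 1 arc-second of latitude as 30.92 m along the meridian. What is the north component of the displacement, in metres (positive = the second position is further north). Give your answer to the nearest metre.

ΔN = -518 m

Δφ = 7.01450° − 7.01915° = -0.00465°; Δλ = 9.15972° − 9.15658° = +0.00314°.
1° of latitude = 3600 × 30.92 = 111312 m.
ΔN = Δφ × 111312 = -517.6 m; ΔE = Δλ × 111312 × cos(7.01915°) = +0.00314 × 111312 × 0.992505 = 346.9 m.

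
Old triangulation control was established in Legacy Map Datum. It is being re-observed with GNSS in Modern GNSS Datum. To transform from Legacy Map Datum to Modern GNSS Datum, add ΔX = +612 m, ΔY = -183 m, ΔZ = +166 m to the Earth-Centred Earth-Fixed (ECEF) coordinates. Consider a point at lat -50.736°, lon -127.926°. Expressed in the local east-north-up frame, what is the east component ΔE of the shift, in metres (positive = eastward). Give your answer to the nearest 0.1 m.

ΔE = 595.2 m

The local east axis at (φ, λ) is (−sin λ, cos λ, 0), so ΔE = −sin(-127.926°)·612 + cos(-127.926°)·(-183) = 595.23 m.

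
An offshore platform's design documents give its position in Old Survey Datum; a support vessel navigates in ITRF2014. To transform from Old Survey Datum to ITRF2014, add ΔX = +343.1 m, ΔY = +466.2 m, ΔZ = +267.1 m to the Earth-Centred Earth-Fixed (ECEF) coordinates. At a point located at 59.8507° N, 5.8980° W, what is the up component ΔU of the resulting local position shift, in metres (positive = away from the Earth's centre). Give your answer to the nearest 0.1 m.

At φ = 59.8507°, λ = -5.8980°: sin φ = 0.864720, cos φ = 0.502255, sin λ = -0.102758, cos λ = 0.994706.
ΔU = cos φ cos λ·ΔX + cos φ sin λ·ΔY + sin φ·ΔZ = (0.502255)(0.994706)(343.1) + (0.502255)(-0.102758)(466.2) + (0.864720)(267.1) = 378.32 m.

ΔU = 378.3 m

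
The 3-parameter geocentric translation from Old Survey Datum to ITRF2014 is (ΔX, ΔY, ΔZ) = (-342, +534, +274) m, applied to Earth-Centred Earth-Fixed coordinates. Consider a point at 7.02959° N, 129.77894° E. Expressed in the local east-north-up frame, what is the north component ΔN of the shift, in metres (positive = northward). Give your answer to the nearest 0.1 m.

At φ = 7.02959°, λ = 129.77894°: sin φ = 0.122382, cos φ = 0.992483, sin λ = 0.768519, cos λ = -0.639827.
ΔN = −sin φ cos λ·ΔX − sin φ sin λ·ΔY + cos φ·ΔZ = −(0.122382)(-0.639827)(-342) − (0.122382)(0.768519)(534) + (0.992483)(274) = 194.94 m.

ΔN = 194.9 m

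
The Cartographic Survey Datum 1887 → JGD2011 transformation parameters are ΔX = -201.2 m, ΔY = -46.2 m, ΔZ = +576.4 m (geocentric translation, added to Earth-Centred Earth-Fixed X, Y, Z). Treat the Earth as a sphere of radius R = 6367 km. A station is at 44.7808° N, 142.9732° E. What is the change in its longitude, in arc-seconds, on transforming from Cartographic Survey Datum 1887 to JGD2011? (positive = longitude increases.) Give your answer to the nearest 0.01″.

Δλ = 7.21″

sin φ = 0.704396, cos φ = 0.709807, sin λ = 0.602189, cos λ = -0.798354.
East component: ΔE = −sin λ·ΔX + cos λ·ΔY = −(0.602189)(-201.2) + (-0.798354)(-46.2) = 158.04 m.
1° of latitude spans πR/180 = 111125 m; at latitude φ, 1° of longitude spans that × cos φ = 78877.4 m, so Δλ = 158.04 / 78877.4 × 3600 = 7.213″.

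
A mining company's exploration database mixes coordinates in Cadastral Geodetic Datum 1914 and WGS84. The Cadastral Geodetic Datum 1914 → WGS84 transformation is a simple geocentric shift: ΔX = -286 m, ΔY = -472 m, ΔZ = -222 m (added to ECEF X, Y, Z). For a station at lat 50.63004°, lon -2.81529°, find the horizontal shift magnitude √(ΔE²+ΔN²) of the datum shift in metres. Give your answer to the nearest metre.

The local east axis at (φ, λ) is (−sin λ, cos λ, 0), so ΔE = −sin(-2.81529°)·(-286) + cos(-2.81529°)·(-472) = -485.48 m.
The local north axis is (−sin φ cos λ, −sin φ sin λ, cos φ), giving ΔN = 220.830 − 17.922 − 140.820 = 62.09 m.
Horizontal magnitude = √(ΔE² + ΔN²) = √((-485.48)² + 62.09²) = 489.43 m.

489 m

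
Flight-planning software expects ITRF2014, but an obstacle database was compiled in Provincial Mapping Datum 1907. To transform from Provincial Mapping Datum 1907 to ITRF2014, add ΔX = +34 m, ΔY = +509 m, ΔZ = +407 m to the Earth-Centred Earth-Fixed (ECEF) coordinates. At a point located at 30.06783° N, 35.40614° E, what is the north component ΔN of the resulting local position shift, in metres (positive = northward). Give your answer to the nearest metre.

ΔN = 191 m

At φ = 30.06783°, λ = 35.40614°: sin φ = 0.501025, cos φ = 0.865433, sin λ = 0.579369, cos λ = 0.815066.
ΔN = −sin φ cos λ·ΔX − sin φ sin λ·ΔY + cos φ·ΔZ = −(0.501025)(0.815066)(34) − (0.501025)(0.579369)(509) + (0.865433)(407) = 190.60 m.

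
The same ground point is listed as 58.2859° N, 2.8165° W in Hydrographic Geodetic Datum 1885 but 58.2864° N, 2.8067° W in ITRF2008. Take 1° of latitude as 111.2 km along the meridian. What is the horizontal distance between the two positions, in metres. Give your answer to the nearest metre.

Δφ = 58.2864° − 58.2859° = +0.0005°; Δλ = -2.8067° − -2.8165° = +0.0098°.
ΔN = Δφ × 111200 = 55.6 m; ΔE = Δλ × 111200 × cos(58.2859°) = +0.0098 × 111200 × 0.525681 = 572.9 m.
Distance = √(ΔE² + ΔN²) = √(572.9² + 55.6²) = 575.6 m.

576 m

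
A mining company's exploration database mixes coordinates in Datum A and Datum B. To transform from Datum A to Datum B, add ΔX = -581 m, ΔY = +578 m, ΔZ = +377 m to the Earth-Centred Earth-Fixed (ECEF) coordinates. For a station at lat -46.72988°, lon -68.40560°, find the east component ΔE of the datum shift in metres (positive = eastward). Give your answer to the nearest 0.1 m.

ΔE = -327.5 m

At φ = -46.72988°, λ = -68.40560°: sin φ = -0.728130, cos φ = 0.685439, sin λ = -0.929812, cos λ = 0.368034.
ΔE = −sin λ·ΔX + cos λ·ΔY = −(-0.929812)·(-581) + (0.368034)·(578) = -327.50 m.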